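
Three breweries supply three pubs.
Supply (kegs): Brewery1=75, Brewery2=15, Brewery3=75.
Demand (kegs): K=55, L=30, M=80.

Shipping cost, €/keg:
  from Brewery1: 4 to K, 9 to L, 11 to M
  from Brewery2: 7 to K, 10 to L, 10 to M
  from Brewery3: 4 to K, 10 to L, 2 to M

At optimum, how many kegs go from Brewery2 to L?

10

Optimal shipments:
  Brewery1 to K: 55 kegs
  Brewery1 to L: 20 kegs
  Brewery2 to L: 10 kegs
  Brewery2 to M: 5 kegs
  Brewery3 to M: 75 kegs
Total cost = €700.
So Brewery2→L carries 10 kegs.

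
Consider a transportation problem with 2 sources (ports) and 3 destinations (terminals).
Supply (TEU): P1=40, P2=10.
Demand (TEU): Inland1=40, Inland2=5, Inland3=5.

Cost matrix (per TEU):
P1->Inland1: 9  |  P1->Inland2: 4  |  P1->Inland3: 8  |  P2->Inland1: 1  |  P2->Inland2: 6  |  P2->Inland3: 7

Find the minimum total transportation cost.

An optimal shipping plan:
  P1->Inland1: 30 TEU
  P1->Inland2: 5 TEU
  P1->Inland3: 5 TEU
  P2->Inland1: 10 TEU
Total cost = 340.

340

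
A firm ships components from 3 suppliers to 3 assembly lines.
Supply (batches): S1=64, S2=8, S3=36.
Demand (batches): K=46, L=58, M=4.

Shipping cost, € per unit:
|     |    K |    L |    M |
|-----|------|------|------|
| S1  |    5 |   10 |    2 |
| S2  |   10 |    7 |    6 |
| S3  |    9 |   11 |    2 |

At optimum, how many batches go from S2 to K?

Solving gives:
  S1–K: 46 × €5 = €230
  S1–L: 18 × €10 = €180
  S2–L: 8 × €7 = €56
  S3–L: 32 × €11 = €352
  S3–M: 4 × €2 = €8
Total cost = €826.
The route S2→K is not used.

0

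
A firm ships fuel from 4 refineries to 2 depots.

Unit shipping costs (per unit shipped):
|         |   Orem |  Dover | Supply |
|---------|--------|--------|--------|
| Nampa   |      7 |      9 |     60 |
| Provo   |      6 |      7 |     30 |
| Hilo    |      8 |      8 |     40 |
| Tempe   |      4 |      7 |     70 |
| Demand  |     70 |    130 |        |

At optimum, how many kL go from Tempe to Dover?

0

The minimum-cost plan:
  Nampa->Dover: 60 × 9 = 540
  Provo->Dover: 30 × 7 = 210
  Hilo->Dover: 40 × 8 = 320
  Tempe->Orem: 70 × 4 = 280
Total cost = 1350.
The route Tempe→Dover is not used.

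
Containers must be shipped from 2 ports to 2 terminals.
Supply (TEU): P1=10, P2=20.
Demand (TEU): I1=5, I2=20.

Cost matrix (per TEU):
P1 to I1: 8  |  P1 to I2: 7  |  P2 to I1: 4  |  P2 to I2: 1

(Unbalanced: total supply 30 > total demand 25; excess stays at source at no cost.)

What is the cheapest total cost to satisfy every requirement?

An optimal shipping plan:
  P1→I1: 5 × 8 = 40
  P2→I2: 20 × 1 = 20
Total = 40 + 20 = 60.

60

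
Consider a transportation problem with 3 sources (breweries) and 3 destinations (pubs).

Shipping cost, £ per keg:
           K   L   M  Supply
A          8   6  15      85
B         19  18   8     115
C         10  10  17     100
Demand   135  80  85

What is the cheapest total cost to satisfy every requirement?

A cheapest plan:
  A→K: 5 kegs
  A→L: 80 kegs
  B→K: 30 kegs
  B→M: 85 kegs
  C→K: 100 kegs
Total cost = £2770.
(Supply check: A ships 85; B ships 115; C ships 100.)

2770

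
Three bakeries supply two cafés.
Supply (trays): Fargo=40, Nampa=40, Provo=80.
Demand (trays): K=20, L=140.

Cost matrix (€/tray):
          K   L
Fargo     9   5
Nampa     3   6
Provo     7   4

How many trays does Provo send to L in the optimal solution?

80

Optimal shipments:
  Fargo–L: 40 trays
  Nampa–K: 20 trays
  Nampa–L: 20 trays
  Provo–L: 80 trays
Total cost = €700.
So Provo→L carries 80 trays.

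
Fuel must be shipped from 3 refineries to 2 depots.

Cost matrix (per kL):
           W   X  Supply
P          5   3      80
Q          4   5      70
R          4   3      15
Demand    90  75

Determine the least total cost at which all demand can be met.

A cheapest plan:
  P to W: 5 × 5 = 25
  P to X: 75 × 3 = 225
  Q to W: 70 × 4 = 280
  R to W: 15 × 4 = 60
Total = 25 + 225 + 280 + 60 = 590.
(Supply check: P ships 80; Q ships 70; R ships 15.)

590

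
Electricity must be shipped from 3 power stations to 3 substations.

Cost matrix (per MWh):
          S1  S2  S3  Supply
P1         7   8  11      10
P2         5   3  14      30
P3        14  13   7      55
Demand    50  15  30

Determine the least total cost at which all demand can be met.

A cheapest plan:
  P1->S1: 10 MWh
  P2->S1: 15 MWh
  P2->S2: 15 MWh
  P3->S1: 25 MWh
  P3->S3: 30 MWh
Total cost = 750.
(Supply check: P1 ships 10; P2 ships 30; P3 ships 55.)

750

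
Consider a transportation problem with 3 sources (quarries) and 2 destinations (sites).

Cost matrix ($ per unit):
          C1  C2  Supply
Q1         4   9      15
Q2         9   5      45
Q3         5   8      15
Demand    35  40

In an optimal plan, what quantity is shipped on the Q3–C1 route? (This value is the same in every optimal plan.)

15

Optimal shipments:
  Q1–C1: 15 × $4 = $60
  Q2–C1: 5 × $9 = $45
  Q2–C2: 40 × $5 = $200
  Q3–C1: 15 × $5 = $75
Total cost = $380.
So Q3→C1 carries 15 truckloads.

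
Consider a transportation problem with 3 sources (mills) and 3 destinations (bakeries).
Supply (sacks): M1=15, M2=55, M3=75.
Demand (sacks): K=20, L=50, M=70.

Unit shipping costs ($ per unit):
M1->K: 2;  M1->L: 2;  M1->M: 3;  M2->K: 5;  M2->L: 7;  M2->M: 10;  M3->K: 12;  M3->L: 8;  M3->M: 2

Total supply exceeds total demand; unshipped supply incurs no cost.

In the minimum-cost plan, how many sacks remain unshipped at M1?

An optimal plan:
  M1 to L: 15 sacks
  M2 to K: 20 sacks
  M2 to L: 35 sacks
  M3 to M: 70 sacks
Total cost = $515.
M1 ships 15 of its 15, leaving 0.

0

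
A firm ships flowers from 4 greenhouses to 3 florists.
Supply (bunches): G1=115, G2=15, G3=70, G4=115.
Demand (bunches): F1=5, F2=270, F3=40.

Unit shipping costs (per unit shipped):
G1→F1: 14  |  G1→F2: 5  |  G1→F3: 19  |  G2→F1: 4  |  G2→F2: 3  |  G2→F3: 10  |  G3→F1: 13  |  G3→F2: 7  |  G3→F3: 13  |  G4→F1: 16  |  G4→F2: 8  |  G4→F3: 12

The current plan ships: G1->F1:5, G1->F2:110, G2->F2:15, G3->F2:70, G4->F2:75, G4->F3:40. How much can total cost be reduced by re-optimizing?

Current plan cost = 5·14 + 110·5 + 15·3 + 70·7 + 75·8 + 40·12 = 2235.
Optimal plan:
  G1 to F2: 115 bunches
  G2 to F1: 5 bunches
  G2 to F2: 10 bunches
  G3 to F2: 70 bunches
  G4 to F2: 75 bunches
  G4 to F3: 40 bunches
Optimal cost = 2195.
Saving = 2235 − 2195 = 40.

40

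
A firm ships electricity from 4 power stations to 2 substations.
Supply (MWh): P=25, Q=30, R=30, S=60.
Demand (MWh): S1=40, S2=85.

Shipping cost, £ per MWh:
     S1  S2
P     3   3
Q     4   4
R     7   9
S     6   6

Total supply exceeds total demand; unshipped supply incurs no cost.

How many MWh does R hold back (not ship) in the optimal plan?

An optimal plan:
  P→S2: 25 × £3 = £75
  Q→S1: 30 × £4 = £120
  R→S1: 10 × £7 = £70
  S→S2: 60 × £6 = £360
Total cost = £625.
R ships 10 of its 30, leaving 20.

20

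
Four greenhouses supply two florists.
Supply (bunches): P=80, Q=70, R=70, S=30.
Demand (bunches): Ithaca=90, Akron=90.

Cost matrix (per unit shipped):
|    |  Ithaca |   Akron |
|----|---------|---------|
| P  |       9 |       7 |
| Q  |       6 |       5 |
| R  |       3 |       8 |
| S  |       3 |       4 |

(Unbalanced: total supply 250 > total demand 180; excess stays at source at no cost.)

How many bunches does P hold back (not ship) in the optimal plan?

An optimal plan:
  P to Akron: 10 bunches
  Q to Akron: 70 bunches
  R to Ithaca: 70 bunches
  S to Ithaca: 20 bunches
  S to Akron: 10 bunches
Total cost = 730.
P ships 10 of its 80, leaving 70.

70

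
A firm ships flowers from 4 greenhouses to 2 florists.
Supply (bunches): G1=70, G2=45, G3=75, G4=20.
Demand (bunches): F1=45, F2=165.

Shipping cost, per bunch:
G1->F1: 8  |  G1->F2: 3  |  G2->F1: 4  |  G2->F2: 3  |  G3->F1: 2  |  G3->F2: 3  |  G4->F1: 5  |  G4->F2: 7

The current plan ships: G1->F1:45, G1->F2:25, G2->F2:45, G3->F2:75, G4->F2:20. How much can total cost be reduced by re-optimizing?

Current plan cost = 45·8 + 25·3 + 45·3 + 75·3 + 20·7 = 935.
Optimal plan:
  G1–F2: 70 × 3 = 210
  G2–F2: 45 × 3 = 135
  G3–F1: 25 × 2 = 50
  G3–F2: 50 × 3 = 150
  G4–F1: 20 × 5 = 100
Optimal cost = 645.
Saving = 935 − 645 = 290.

290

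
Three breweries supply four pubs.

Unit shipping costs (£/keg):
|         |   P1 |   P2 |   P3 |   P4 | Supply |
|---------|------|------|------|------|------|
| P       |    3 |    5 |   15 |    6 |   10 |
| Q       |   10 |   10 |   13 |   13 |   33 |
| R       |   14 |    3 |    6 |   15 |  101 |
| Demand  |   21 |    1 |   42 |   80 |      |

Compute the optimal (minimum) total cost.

1551

Optimal allocation:
  P->P4: 10 kegs
  Q->P1: 21 kegs
  Q->P4: 12 kegs
  R->P2: 1 kegs
  R->P3: 42 kegs
  R->P4: 58 kegs
Total cost = £1551.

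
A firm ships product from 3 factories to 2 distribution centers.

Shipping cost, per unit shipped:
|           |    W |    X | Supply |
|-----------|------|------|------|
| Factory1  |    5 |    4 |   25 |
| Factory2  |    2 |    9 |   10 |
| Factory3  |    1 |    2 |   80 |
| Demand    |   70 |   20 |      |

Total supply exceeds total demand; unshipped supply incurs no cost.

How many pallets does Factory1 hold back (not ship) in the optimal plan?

25

Minimum-cost shipments:
  Factory2–W: 10 × 2 = 20
  Factory3–W: 60 × 1 = 60
  Factory3–X: 20 × 2 = 40
Total cost = 120.
Factory1 ships 0 of its 25, leaving 25.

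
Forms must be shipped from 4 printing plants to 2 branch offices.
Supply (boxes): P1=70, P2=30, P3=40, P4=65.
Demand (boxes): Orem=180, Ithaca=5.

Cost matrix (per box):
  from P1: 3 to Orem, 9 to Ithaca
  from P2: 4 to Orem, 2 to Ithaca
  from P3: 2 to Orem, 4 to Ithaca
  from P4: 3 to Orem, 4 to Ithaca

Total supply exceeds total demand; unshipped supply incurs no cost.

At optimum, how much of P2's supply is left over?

An optimal plan:
  P1→Orem: 70 × 3 = 210
  P2→Orem: 5 × 4 = 20
  P2→Ithaca: 5 × 2 = 10
  P3→Orem: 40 × 2 = 80
  P4→Orem: 65 × 3 = 195
Total cost = 515.
P2 ships 10 of its 30, leaving 20.

20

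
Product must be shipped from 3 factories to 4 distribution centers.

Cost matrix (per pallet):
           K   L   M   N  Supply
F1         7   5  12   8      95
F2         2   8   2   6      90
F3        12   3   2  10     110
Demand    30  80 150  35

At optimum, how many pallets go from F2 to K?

Optimal shipments:
  F1 to L: 80 pallets
  F1 to N: 15 pallets
  F2 to K: 30 pallets
  F2 to M: 40 pallets
  F2 to N: 20 pallets
  F3 to M: 110 pallets
Total cost = 1000.
So F2→K carries 30 pallets.

30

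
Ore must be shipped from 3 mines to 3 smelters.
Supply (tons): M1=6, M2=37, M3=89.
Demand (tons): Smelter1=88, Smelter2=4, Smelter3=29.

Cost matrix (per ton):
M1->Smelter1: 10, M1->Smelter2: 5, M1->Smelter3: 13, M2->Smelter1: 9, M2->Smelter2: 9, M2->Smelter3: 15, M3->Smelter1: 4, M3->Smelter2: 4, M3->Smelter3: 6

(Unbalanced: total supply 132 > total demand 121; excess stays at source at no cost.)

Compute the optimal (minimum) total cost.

686

An optimal shipping plan:
  M1->Smelter2: 4 tons
  M2->Smelter1: 28 tons
  M3->Smelter1: 60 tons
  M3->Smelter3: 29 tons
Total cost = 686.
(Supply check: M1 ships 4; M2 ships 28; M3 ships 89.)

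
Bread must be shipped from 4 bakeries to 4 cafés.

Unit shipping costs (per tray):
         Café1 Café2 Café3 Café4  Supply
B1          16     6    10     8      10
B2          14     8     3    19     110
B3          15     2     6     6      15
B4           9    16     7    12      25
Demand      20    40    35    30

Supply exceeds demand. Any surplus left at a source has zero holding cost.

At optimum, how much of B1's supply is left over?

0

An optimal plan:
  B1->Café4: 10 trays
  B2->Café2: 40 trays
  B2->Café3: 35 trays
  B3->Café4: 15 trays
  B4->Café1: 20 trays
  B4->Café4: 5 trays
Total cost = 835.
B1 ships 10 of its 10, leaving 0.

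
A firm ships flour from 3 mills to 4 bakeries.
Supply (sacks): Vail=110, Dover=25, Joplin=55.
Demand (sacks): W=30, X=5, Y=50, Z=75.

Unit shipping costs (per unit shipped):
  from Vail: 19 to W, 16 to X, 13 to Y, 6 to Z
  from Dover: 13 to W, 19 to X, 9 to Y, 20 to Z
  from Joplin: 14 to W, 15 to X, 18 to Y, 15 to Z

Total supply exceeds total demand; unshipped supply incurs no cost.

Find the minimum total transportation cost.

Optimal allocation:
  Vail–Y: 25 sacks
  Vail–Z: 75 sacks
  Dover–Y: 25 sacks
  Joplin–W: 30 sacks
  Joplin–X: 5 sacks
Total cost = 1495.

1495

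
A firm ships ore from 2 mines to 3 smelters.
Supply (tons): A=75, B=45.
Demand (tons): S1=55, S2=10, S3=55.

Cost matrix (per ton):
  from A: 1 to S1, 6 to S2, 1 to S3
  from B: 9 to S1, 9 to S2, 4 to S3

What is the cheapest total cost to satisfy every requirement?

305

An optimal shipping plan:
  A to S1: 55 × 1 = 55
  A to S2: 10 × 6 = 60
  A to S3: 10 × 1 = 10
  B to S3: 45 × 4 = 180
Total = 55 + 60 + 10 + 180 = 305.
(Supply check: A ships 75; B ships 45.)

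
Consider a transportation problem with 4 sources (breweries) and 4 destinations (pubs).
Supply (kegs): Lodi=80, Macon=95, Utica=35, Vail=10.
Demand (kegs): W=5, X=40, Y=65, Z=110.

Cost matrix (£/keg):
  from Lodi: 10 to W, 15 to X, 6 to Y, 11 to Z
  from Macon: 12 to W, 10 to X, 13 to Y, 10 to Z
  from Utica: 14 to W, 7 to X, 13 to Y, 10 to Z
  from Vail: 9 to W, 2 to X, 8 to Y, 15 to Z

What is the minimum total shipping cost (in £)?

One minimum-cost allocation:
  Lodi->W: 5 × £10 = £50
  Lodi->Y: 65 × £6 = £390
  Lodi->Z: 10 × £11 = £110
  Macon->Z: 95 × £10 = £950
  Utica->X: 30 × £7 = £210
  Utica->Z: 5 × £10 = £50
  Vail->X: 10 × £2 = £20
Total = 50 + 390 + 110 + 950 + 210 + 50 + 20 = £1780.
(Supply check: Lodi ships 80; Macon ships 95; Utica ships 35; Vail ships 10.)

1780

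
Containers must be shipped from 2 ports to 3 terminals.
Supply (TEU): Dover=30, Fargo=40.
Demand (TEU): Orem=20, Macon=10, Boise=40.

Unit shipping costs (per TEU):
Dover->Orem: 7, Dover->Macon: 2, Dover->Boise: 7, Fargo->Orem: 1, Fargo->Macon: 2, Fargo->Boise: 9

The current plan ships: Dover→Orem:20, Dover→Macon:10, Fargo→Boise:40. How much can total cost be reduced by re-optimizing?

Current plan cost = 20·7 + 10·2 + 40·9 = 520.
Optimal plan:
  Dover to Boise: 30 × 7 = 210
  Fargo to Orem: 20 × 1 = 20
  Fargo to Macon: 10 × 2 = 20
  Fargo to Boise: 10 × 9 = 90
Optimal cost = 340.
Saving = 520 − 340 = 180.

180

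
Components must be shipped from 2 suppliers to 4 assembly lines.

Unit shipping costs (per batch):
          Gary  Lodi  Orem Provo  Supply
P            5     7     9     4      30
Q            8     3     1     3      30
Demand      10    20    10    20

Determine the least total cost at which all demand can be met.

A cheapest plan:
  P to Gary: 10 batches
  P to Provo: 20 batches
  Q to Lodi: 20 batches
  Q to Orem: 10 batches
Total cost = 200.

200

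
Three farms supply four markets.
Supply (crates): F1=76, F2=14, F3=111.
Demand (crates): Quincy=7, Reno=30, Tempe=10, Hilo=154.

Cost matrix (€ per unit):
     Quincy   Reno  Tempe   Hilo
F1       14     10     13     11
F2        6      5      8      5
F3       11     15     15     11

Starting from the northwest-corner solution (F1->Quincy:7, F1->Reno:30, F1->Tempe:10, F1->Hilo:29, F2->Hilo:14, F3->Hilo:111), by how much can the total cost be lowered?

Current plan cost = 7·14 + 30·10 + 10·13 + 29·11 + 14·5 + 111·11 = €2138.
Optimal plan:
  F1 to Reno: 30 crates
  F1 to Tempe: 10 crates
  F1 to Hilo: 36 crates
  F2 to Hilo: 14 crates
  F3 to Quincy: 7 crates
  F3 to Hilo: 104 crates
Optimal cost = €2117.
Saving = 2138 − 2117 = €21.

21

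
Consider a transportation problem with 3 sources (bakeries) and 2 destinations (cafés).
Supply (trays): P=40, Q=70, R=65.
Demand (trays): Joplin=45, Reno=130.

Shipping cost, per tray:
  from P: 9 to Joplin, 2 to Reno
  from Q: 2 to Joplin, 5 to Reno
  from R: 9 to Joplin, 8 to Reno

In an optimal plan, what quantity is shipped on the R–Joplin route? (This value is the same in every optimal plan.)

The minimum-cost plan:
  P→Reno: 40 × 2 = 80
  Q→Joplin: 45 × 2 = 90
  Q→Reno: 25 × 5 = 125
  R→Reno: 65 × 8 = 520
Total cost = 815.
The route R→Joplin is not used.

0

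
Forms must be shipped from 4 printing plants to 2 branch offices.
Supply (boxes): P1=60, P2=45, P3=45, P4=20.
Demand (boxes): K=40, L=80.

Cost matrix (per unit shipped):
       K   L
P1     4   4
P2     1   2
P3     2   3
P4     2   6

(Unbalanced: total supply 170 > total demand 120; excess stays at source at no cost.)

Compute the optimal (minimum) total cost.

One minimum-cost allocation:
  P1→L: 10 boxes
  P2→L: 45 boxes
  P3→K: 20 boxes
  P3→L: 25 boxes
  P4→K: 20 boxes
Total cost = 285.
(Supply check: P1 ships 10; P2 ships 45; P3 ships 45; P4 ships 20.)

285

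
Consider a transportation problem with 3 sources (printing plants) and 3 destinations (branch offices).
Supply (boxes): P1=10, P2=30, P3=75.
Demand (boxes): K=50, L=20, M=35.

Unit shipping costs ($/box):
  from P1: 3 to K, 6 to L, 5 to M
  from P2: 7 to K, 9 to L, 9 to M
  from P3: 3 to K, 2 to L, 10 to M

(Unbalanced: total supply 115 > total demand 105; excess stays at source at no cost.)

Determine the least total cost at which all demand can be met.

An optimal shipping plan:
  P1->M: 10 boxes
  P2->M: 25 boxes
  P3->K: 50 boxes
  P3->L: 20 boxes
Total cost = $465.

465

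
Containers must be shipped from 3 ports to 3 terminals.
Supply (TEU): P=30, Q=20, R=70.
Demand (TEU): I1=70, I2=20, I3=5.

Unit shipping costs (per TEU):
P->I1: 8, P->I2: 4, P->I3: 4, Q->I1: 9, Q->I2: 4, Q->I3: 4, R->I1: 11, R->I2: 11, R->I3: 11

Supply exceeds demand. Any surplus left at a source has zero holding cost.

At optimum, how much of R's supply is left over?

An optimal plan:
  P to I1: 25 × 8 = 200
  P to I2: 5 × 4 = 20
  Q to I2: 15 × 4 = 60
  Q to I3: 5 × 4 = 20
  R to I1: 45 × 11 = 495
Total cost = 795.
R ships 45 of its 70, leaving 25.

25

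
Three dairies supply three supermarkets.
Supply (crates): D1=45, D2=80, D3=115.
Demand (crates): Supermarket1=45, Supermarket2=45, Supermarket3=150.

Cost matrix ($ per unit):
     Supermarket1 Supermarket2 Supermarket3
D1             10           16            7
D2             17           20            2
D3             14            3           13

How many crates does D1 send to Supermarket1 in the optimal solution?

0

The minimum-cost plan:
  D1–Supermarket3: 45 × $7 = $315
  D2–Supermarket3: 80 × $2 = $160
  D3–Supermarket1: 45 × $14 = $630
  D3–Supermarket2: 45 × $3 = $135
  D3–Supermarket3: 25 × $13 = $325
Total cost = $1565.
The route D1→Supermarket1 is not used.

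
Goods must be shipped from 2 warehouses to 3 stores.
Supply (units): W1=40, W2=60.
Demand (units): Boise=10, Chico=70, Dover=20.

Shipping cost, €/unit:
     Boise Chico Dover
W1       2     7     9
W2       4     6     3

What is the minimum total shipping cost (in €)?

530

Optimal allocation:
  W1 to Boise: 10 × €2 = €20
  W1 to Chico: 30 × €7 = €210
  W2 to Chico: 40 × €6 = €240
  W2 to Dover: 20 × €3 = €60
Total = 20 + 210 + 240 + 60 = €530.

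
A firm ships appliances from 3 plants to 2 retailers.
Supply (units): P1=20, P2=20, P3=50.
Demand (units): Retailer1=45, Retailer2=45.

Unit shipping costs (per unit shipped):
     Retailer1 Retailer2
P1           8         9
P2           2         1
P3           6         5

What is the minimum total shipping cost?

455

An optimal shipping plan:
  P1 to Retailer1: 20 units
  P2 to Retailer1: 20 units
  P3 to Retailer1: 5 units
  P3 to Retailer2: 45 units
Total cost = 455.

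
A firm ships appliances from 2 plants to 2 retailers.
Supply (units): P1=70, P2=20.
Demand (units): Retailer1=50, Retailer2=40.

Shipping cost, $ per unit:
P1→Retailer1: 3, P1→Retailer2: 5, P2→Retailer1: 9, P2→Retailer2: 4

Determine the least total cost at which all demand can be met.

Optimal allocation:
  P1→Retailer1: 50 × $3 = $150
  P1→Retailer2: 20 × $5 = $100
  P2→Retailer2: 20 × $4 = $80
Total = 150 + 100 + 80 = $330.

330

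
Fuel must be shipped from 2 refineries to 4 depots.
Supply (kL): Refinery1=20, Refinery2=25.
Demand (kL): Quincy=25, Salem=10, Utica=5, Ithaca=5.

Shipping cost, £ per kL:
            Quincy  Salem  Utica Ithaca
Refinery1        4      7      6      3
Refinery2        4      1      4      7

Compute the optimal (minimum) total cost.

145

A cheapest plan:
  Refinery1->Quincy: 15 × £4 = £60
  Refinery1->Ithaca: 5 × £3 = £15
  Refinery2->Quincy: 10 × £4 = £40
  Refinery2->Salem: 10 × £1 = £10
  Refinery2->Utica: 5 × £4 = £20
Total = 60 + 15 + 40 + 10 + 20 = £145.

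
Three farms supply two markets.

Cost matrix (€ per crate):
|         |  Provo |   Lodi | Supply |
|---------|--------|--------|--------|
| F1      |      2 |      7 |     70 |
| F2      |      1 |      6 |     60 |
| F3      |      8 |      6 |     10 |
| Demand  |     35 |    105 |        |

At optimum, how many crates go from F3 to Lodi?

Solving gives:
  F1 to Provo: 35 crates
  F1 to Lodi: 35 crates
  F2 to Lodi: 60 crates
  F3 to Lodi: 10 crates
Total cost = €735.
So F3→Lodi carries 10 crates.

10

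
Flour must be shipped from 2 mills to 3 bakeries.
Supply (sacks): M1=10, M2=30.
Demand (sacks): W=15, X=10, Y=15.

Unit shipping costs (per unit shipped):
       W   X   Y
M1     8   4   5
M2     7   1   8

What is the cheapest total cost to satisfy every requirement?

205

A cheapest plan:
  M1–Y: 10 sacks
  M2–W: 15 sacks
  M2–X: 10 sacks
  M2–Y: 5 sacks
Total cost = 205.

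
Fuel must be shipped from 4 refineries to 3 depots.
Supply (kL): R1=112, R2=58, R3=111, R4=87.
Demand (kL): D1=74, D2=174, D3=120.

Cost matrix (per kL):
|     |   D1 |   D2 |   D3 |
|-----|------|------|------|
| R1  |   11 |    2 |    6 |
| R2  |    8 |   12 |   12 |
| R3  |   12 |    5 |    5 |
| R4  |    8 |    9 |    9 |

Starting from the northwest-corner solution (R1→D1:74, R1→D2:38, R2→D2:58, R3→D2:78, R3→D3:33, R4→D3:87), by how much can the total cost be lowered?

Current plan cost = 74·11 + 38·2 + 58·12 + 78·5 + 33·5 + 87·9 = 2924.
Optimal plan:
  R1 to D2: 112 kL
  R2 to D1: 58 kL
  R3 to D2: 62 kL
  R3 to D3: 49 kL
  R4 to D1: 16 kL
  R4 to D3: 71 kL
Optimal cost = 2010.
Saving = 2924 − 2010 = 914.

914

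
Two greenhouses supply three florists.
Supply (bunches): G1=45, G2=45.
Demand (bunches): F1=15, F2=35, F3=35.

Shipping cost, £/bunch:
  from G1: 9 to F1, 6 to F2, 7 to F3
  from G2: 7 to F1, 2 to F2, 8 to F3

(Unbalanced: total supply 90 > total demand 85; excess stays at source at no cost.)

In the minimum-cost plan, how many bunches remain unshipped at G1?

Minimum-cost shipments:
  G1 to F1: 5 × £9 = £45
  G1 to F3: 35 × £7 = £245
  G2 to F1: 10 × £7 = £70
  G2 to F2: 35 × £2 = £70
Total cost = £430.
G1 ships 40 of its 45, leaving 5.

5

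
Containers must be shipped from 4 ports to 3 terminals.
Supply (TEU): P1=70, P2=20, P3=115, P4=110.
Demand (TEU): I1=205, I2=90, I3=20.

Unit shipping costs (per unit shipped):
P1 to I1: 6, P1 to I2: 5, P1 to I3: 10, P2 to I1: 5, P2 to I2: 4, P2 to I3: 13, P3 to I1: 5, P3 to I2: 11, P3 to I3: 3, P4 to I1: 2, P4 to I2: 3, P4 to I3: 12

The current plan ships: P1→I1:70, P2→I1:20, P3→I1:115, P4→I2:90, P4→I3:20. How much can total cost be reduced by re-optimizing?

Current plan cost = 70·6 + 20·5 + 115·5 + 90·3 + 20·12 = 1605.
Optimal plan:
  P1–I2: 70 × 5 = 350
  P2–I2: 20 × 4 = 80
  P3–I1: 95 × 5 = 475
  P3–I3: 20 × 3 = 60
  P4–I1: 110 × 2 = 220
Optimal cost = 1185.
Saving = 1605 − 1185 = 420.

420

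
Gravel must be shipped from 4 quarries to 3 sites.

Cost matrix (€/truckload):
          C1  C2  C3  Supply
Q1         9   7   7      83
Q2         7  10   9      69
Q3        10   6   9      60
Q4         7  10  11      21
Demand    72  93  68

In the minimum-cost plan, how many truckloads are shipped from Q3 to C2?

60

Optimal shipments:
  Q1->C2: 33 × €7 = €231
  Q1->C3: 50 × €7 = €350
  Q2->C1: 51 × €7 = €357
  Q2->C3: 18 × €9 = €162
  Q3->C2: 60 × €6 = €360
  Q4->C1: 21 × €7 = €147
Total cost = €1607.
So Q3→C2 carries 60 truckloads.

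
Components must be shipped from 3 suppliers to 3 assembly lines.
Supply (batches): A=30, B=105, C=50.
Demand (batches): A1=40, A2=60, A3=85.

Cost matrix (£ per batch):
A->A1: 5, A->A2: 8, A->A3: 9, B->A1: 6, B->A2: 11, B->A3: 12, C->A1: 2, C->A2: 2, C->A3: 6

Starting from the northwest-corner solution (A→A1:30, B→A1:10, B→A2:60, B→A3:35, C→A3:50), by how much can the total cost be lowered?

210

Current plan cost = 30·5 + 10·6 + 60·11 + 35·12 + 50·6 = £1590.
Optimal plan:
  A→A3: 30 × £9 = £270
  B→A1: 40 × £6 = £240
  B→A2: 10 × £11 = £110
  B→A3: 55 × £12 = £660
  C→A2: 50 × £2 = £100
Optimal cost = £1380.
Saving = 1590 − 1380 = £210.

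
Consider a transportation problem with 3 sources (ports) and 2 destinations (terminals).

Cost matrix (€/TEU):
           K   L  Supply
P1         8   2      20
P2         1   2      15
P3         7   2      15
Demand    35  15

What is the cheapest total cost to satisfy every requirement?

190

A cheapest plan:
  P1->K: 5 × €8 = €40
  P1->L: 15 × €2 = €30
  P2->K: 15 × €1 = €15
  P3->K: 15 × €7 = €105
Total = 40 + 30 + 15 + 105 = €190.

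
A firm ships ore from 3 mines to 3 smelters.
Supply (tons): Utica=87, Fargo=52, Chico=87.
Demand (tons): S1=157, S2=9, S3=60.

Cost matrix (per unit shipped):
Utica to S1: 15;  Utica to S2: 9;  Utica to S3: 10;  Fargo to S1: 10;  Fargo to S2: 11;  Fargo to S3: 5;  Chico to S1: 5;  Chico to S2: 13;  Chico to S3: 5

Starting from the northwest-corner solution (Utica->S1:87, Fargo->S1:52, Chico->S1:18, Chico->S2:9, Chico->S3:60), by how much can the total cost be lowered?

426

Current plan cost = 87·15 + 52·10 + 18·5 + 9·13 + 60·5 = 2332.
Optimal plan:
  Utica→S1: 18 tons
  Utica→S2: 9 tons
  Utica→S3: 60 tons
  Fargo→S1: 52 tons
  Chico→S1: 87 tons
Optimal cost = 1906.
Saving = 2332 − 1906 = 426.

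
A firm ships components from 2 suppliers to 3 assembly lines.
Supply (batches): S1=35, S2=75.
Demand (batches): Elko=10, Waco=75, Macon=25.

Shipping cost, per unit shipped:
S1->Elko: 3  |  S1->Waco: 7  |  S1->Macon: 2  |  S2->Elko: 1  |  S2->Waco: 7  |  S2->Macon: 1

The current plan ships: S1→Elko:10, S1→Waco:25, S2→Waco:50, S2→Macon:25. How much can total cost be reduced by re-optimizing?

20

Current plan cost = 10·3 + 25·7 + 50·7 + 25·1 = 580.
Optimal plan:
  S1->Waco: 35 × 7 = 245
  S2->Elko: 10 × 1 = 10
  S2->Waco: 40 × 7 = 280
  S2->Macon: 25 × 1 = 25
Optimal cost = 560.
Saving = 580 − 560 = 20.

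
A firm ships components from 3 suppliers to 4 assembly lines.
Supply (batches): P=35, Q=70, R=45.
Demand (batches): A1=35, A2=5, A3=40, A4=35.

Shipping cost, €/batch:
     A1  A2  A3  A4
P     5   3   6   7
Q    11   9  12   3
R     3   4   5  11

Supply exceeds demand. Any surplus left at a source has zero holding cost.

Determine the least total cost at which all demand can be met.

One minimum-cost allocation:
  P–A2: 5 × €3 = €15
  P–A3: 30 × €6 = €180
  Q–A4: 35 × €3 = €105
  R–A1: 35 × €3 = €105
  R–A3: 10 × €5 = €50
Total = 15 + 180 + 105 + 105 + 50 = €455.

455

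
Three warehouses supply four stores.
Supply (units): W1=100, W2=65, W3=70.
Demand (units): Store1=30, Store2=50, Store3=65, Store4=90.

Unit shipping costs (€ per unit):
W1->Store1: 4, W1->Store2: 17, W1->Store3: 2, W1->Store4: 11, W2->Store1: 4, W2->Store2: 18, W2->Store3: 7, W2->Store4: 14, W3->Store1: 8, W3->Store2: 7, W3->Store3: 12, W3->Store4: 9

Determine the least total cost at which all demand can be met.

A cheapest plan:
  W1–Store3: 65 units
  W1–Store4: 35 units
  W2–Store1: 30 units
  W2–Store4: 35 units
  W3–Store2: 50 units
  W3–Store4: 20 units
Total cost = €1655.

1655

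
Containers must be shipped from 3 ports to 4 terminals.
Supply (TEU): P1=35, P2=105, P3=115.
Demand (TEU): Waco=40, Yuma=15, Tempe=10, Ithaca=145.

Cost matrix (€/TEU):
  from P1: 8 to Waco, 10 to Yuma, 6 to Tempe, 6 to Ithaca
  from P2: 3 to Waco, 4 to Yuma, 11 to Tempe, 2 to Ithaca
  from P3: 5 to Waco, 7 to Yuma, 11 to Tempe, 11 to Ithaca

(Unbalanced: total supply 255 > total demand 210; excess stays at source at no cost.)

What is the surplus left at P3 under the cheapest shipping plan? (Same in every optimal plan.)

Minimum-cost shipments:
  P1–Tempe: 10 × €6 = €60
  P1–Ithaca: 25 × €6 = €150
  P2–Ithaca: 105 × €2 = €210
  P3–Waco: 40 × €5 = €200
  P3–Yuma: 15 × €7 = €105
  P3–Ithaca: 15 × €11 = €165
Total cost = €890.
P3 ships 70 of its 115, leaving 45.

45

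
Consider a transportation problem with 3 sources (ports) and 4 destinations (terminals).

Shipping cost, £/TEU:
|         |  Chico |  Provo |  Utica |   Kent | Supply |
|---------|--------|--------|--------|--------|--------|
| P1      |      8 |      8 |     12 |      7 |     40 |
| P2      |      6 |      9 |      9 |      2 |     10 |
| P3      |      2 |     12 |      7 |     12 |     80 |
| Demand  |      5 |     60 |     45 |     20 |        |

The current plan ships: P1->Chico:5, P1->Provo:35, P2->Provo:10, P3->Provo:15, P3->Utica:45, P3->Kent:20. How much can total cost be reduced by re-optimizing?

130

Current plan cost = 5·8 + 35·8 + 10·9 + 15·12 + 45·7 + 20·12 = £1145.
Optimal plan:
  P1->Provo: 30 × £8 = £240
  P1->Kent: 10 × £7 = £70
  P2->Kent: 10 × £2 = £20
  P3->Chico: 5 × £2 = £10
  P3->Provo: 30 × £12 = £360
  P3->Utica: 45 × £7 = £315
Optimal cost = £1015.
Saving = 1145 − 1015 = £130.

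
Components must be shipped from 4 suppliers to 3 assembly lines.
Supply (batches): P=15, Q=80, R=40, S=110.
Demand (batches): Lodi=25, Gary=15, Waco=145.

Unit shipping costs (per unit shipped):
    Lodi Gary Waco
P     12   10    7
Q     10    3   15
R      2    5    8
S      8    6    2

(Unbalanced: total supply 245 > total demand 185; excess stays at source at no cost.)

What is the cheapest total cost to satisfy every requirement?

One minimum-cost allocation:
  P->Waco: 15 × 7 = 105
  Q->Gary: 15 × 3 = 45
  Q->Waco: 5 × 15 = 75
  R->Lodi: 25 × 2 = 50
  R->Waco: 15 × 8 = 120
  S->Waco: 110 × 2 = 220
Total = 105 + 45 + 75 + 50 + 120 + 220 = 615.
(Supply check: P ships 15; Q ships 20; R ships 40; S ships 110.)

615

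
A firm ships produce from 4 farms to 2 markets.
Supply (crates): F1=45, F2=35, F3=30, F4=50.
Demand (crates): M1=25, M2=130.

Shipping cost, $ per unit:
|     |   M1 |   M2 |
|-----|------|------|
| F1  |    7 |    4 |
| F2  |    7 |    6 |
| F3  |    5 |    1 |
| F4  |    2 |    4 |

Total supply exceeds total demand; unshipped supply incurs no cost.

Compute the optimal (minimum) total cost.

540

A cheapest plan:
  F1→M2: 45 × $4 = $180
  F2→M2: 30 × $6 = $180
  F3→M2: 30 × $1 = $30
  F4→M1: 25 × $2 = $50
  F4→M2: 25 × $4 = $100
Total = 180 + 180 + 30 + 50 + 100 = $540.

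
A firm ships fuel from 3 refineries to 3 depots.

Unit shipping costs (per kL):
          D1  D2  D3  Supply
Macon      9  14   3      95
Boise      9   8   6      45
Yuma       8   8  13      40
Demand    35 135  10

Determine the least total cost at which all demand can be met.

1725

One minimum-cost allocation:
  Macon->D1: 35 × 9 = 315
  Macon->D2: 50 × 14 = 700
  Macon->D3: 10 × 3 = 30
  Boise->D2: 45 × 8 = 360
  Yuma->D2: 40 × 8 = 320
Total = 315 + 700 + 30 + 360 + 320 = 1725.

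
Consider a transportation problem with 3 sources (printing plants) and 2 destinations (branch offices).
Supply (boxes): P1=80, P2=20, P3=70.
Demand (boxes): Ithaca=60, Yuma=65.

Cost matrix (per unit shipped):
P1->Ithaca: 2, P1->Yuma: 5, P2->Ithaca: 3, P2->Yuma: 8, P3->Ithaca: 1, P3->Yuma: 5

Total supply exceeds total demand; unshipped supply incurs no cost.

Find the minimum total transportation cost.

Optimal allocation:
  P1 to Yuma: 65 × 5 = 325
  P3 to Ithaca: 60 × 1 = 60
Total = 325 + 60 = 385.

385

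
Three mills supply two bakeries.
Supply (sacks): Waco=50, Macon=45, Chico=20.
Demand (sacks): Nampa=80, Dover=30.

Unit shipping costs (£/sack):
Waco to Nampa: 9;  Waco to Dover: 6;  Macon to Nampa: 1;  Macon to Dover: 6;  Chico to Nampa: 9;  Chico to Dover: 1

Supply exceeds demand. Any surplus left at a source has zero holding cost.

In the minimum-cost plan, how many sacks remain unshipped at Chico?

An optimal plan:
  Waco–Nampa: 35 sacks
  Waco–Dover: 10 sacks
  Macon–Nampa: 45 sacks
  Chico–Dover: 20 sacks
Total cost = £440.
Chico ships 20 of its 20, leaving 0.

0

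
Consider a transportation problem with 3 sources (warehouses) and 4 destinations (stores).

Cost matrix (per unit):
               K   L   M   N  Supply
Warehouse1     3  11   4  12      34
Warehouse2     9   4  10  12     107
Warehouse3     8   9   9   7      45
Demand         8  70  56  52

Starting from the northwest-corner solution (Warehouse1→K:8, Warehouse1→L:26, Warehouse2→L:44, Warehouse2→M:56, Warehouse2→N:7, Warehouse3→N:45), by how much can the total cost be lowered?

Current plan cost = 8·3 + 26·11 + 44·4 + 56·10 + 7·12 + 45·7 = 1445.
Optimal plan:
  Warehouse1→M: 34 × 4 = 136
  Warehouse2→K: 8 × 9 = 72
  Warehouse2→L: 70 × 4 = 280
  Warehouse2→M: 22 × 10 = 220
  Warehouse2→N: 7 × 12 = 84
  Warehouse3→N: 45 × 7 = 315
Optimal cost = 1107.
Saving = 1445 − 1107 = 338.

338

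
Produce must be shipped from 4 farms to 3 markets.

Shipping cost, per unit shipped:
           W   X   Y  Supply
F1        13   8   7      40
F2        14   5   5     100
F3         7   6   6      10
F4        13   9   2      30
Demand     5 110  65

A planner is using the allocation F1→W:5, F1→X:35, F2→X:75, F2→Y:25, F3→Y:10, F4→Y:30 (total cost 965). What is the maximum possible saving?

55

Current plan cost = 5·13 + 35·8 + 75·5 + 25·5 + 10·6 + 30·2 = 965.
Optimal plan:
  F1→X: 5 crates
  F1→Y: 35 crates
  F2→X: 100 crates
  F3→W: 5 crates
  F3→X: 5 crates
  F4→Y: 30 crates
Optimal cost = 910.
Saving = 965 − 910 = 55.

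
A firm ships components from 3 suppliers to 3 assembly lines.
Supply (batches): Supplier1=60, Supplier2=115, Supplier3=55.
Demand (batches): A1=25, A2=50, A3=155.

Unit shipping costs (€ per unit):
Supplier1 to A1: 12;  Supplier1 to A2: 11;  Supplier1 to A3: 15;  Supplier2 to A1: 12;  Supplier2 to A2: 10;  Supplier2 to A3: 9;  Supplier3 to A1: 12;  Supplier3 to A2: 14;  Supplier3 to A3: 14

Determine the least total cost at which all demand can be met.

A cheapest plan:
  Supplier1–A1: 10 × €12 = €120
  Supplier1–A2: 50 × €11 = €550
  Supplier2–A3: 115 × €9 = €1035
  Supplier3–A1: 15 × €12 = €180
  Supplier3–A3: 40 × €14 = €560
Total = 120 + 550 + 1035 + 180 + 560 = €2445.
(Supply check: Supplier1 ships 60; Supplier2 ships 115; Supplier3 ships 55.)

2445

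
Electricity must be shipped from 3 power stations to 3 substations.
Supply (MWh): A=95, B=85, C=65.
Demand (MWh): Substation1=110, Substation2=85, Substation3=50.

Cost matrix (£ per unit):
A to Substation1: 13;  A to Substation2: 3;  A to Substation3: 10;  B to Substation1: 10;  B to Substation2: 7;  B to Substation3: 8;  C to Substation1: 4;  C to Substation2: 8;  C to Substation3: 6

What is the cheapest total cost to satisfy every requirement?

A cheapest plan:
  A->Substation2: 85 MWh
  A->Substation3: 10 MWh
  B->Substation1: 45 MWh
  B->Substation3: 40 MWh
  C->Substation1: 65 MWh
Total cost = £1385.

1385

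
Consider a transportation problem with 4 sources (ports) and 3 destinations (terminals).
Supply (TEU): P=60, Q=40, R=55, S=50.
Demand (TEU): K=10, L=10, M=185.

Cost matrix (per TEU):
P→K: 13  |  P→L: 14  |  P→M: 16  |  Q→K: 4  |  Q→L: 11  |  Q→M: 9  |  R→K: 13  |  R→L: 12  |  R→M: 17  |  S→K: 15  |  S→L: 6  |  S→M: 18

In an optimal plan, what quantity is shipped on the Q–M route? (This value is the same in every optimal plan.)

30

Solving gives:
  P–M: 60 × 16 = 960
  Q–K: 10 × 4 = 40
  Q–M: 30 × 9 = 270
  R–M: 55 × 17 = 935
  S–L: 10 × 6 = 60
  S–M: 40 × 18 = 720
Total cost = 2985.
So Q→M carries 30 TEU.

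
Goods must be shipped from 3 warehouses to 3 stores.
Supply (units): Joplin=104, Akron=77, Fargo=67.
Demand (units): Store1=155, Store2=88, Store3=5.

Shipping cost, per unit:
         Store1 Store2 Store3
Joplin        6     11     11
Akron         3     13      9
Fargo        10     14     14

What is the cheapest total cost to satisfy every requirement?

One minimum-cost allocation:
  Joplin–Store1: 78 × 6 = 468
  Joplin–Store2: 21 × 11 = 231
  Joplin–Store3: 5 × 11 = 55
  Akron–Store1: 77 × 3 = 231
  Fargo–Store2: 67 × 14 = 938
Total = 468 + 231 + 55 + 231 + 938 = 1923.

1923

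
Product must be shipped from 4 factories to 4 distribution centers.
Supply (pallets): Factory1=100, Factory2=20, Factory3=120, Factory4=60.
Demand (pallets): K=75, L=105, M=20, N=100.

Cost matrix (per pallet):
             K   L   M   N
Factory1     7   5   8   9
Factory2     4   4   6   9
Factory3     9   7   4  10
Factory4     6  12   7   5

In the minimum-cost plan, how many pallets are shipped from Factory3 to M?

Optimal shipments:
  Factory1 to L: 100 × 5 = 500
  Factory2 to K: 20 × 4 = 80
  Factory3 to K: 55 × 9 = 495
  Factory3 to L: 5 × 7 = 35
  Factory3 to M: 20 × 4 = 80
  Factory3 to N: 40 × 10 = 400
  Factory4 to N: 60 × 5 = 300
Total cost = 1890.
So Factory3→M carries 20 pallets.

20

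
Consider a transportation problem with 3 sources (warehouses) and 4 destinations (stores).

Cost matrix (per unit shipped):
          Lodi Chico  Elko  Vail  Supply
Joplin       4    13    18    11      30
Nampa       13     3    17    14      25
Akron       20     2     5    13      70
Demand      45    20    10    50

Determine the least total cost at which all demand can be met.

An optimal shipping plan:
  Joplin to Lodi: 30 × 4 = 120
  Nampa to Lodi: 15 × 13 = 195
  Nampa to Vail: 10 × 14 = 140
  Akron to Chico: 20 × 2 = 40
  Akron to Elko: 10 × 5 = 50
  Akron to Vail: 40 × 13 = 520
Total = 120 + 195 + 140 + 40 + 50 + 520 = 1065.

1065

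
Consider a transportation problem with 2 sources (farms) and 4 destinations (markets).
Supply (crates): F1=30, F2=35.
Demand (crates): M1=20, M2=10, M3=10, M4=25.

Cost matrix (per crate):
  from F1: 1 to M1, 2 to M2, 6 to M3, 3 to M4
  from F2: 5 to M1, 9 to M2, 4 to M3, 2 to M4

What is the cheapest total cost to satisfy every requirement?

Optimal allocation:
  F1–M1: 20 crates
  F1–M2: 10 crates
  F2–M3: 10 crates
  F2–M4: 25 crates
Total cost = 130.

130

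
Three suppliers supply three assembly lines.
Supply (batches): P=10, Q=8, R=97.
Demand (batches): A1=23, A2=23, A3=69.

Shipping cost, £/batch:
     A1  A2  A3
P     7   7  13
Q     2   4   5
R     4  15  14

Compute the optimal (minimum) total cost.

A cheapest plan:
  P->A2: 10 batches
  Q->A2: 8 batches
  R->A1: 23 batches
  R->A2: 5 batches
  R->A3: 69 batches
Total cost = £1235.

1235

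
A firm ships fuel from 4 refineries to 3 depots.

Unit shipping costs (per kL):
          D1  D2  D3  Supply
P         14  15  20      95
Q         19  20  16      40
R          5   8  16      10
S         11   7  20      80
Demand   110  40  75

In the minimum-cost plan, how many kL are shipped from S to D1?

Solving gives:
  P to D1: 60 kL
  P to D3: 35 kL
  Q to D3: 40 kL
  R to D1: 10 kL
  S to D1: 40 kL
  S to D2: 40 kL
Total cost = 2950.
So S→D1 carries 40 kL.

40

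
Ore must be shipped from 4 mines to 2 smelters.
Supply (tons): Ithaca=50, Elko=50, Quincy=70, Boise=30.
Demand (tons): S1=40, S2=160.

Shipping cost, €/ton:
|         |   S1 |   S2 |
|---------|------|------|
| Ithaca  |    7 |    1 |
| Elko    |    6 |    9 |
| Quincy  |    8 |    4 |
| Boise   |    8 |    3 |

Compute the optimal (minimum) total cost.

750

A cheapest plan:
  Ithaca→S2: 50 tons
  Elko→S1: 40 tons
  Elko→S2: 10 tons
  Quincy→S2: 70 tons
  Boise→S2: 30 tons
Total cost = €750.
(Supply check: Ithaca ships 50; Elko ships 50; Quincy ships 70; Boise ships 30.)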